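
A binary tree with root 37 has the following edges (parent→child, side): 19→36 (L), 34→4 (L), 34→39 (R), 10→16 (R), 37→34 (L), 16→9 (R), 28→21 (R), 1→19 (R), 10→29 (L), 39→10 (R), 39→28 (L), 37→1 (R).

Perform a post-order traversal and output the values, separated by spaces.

Post-order visits the left subtree, then the right subtree, then the node.
At 37: go left to 34.
  At 34: go left to 4.
    4 is a leaf — visit 4.
  At 34: go right to 39.
    At 39: go left to 28.
      At 28: no left child.
      At 28: go right to 21.
        21 is a leaf — visit 21.
      Visit 28.
    At 39: go right to 10.
      At 10: go left to 29.
        29 is a leaf — visit 29.
      At 10: go right to 16.
        At 16: no left child.
        At 16: go right to 9.
          9 is a leaf — visit 9.
        Visit 16.
      Visit 10.
    Visit 39.
  Visit 34.
At 37: go right to 1.
  At 1: no left child.
  At 1: go right to 19.
    At 19: go left to 36.
      36 is a leaf — visit 36.
    At 19: no right child.
    Visit 19.
  Visit 1.
Visit 37.

4 21 28 29 9 16 10 39 34 36 19 1 37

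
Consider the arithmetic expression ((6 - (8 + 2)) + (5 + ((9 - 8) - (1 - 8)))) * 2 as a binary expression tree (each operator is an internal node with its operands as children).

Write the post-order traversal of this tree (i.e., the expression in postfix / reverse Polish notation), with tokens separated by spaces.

Post-order on an expression tree gives postfix notation: for each operator, emit left operand, right operand, then the operator.

6 8 2 + - 5 9 8 - 1 8 - - + + 2 *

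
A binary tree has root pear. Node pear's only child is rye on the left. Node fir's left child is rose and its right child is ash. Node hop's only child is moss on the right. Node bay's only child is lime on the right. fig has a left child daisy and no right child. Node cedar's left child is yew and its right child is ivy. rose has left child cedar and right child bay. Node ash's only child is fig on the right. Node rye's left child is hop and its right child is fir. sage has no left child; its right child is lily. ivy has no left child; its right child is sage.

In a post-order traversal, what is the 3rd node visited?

Post-order visits the left subtree, then the right subtree, then the node.
At pear: go left to rye.
  At rye: go left to hop.
    At hop: no left child.
    At hop: go right to moss.
      moss is a leaf — visit moss.
    Visit hop.
  At rye: go right to fir.
    At fir: go left to rose.
      At rose: go left to cedar.
        At cedar: go left to yew.
          yew is a leaf — visit yew.
        At cedar: go right to ivy.
          At ivy: no left child.
          At ivy: go right to sage.
            At sage: no left child.
            At sage: go right to lily.
              lily is a leaf — visit lily.
            Visit sage.
          Visit ivy.
        Visit cedar.
      At rose: go right to bay.
        At bay: no left child.
        At bay: go right to lime.
          lime is a leaf — visit lime.
        Visit bay.
      Visit rose.
    At fir: go right to ash.
      At ash: no left child.
      At ash: go right to fig.
        At fig: go left to daisy.
          daisy is a leaf — visit daisy.
        At fig: no right child.
        Visit fig.
      Visit ash.
    Visit fir.
  Visit rye.
At pear: no right child.
Visit pear.
Full post-order sequence: moss, hop, yew, lily, sage, ivy, cedar, lime, bay, rose, daisy, fig, ash, fir, rye, pear.

yew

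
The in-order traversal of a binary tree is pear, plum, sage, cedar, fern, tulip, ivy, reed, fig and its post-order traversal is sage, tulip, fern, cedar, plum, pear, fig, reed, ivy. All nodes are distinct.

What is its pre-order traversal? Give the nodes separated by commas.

The last element of post-order is the root; it splits in-order into left and right subtrees.
Root ivy: left subtree has 6 nodes {pear, plum, sage, cedar, fern, tulip}, right has 2 {reed, fig}.
  Root pear: left subtree has 0 nodes { }, right has 5 {plum, sage, cedar, fern, tulip}.
    Root plum: left subtree has 0 nodes { }, right has 4 {sage, cedar, fern, tulip}.
      Root cedar: left subtree has 1 node {sage}, right has 2 {fern, tulip}.
        Root fern: left subtree has 0 nodes { }, right has 1 {tulip}.
  Root reed: left subtree has 0 nodes { }, right has 1 {fig}.

ivy, pear, plum, cedar, sage, fern, tulip, reed, fig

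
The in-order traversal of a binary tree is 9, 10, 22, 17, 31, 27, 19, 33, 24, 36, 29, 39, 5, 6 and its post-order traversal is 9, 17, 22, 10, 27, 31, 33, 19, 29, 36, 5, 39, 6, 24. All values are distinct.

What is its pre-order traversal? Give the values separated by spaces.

The last element of post-order is the root; it splits in-order into left and right subtrees.
Root 24: left subtree has 8 nodes {9, 10, 22, 17, 31, 27, 19, 33}, right has 5 {36, 29, 39, 5, 6}.
  Root 19: left subtree has 6 nodes {9, 10, 22, 17, 31, 27}, right has 1 {33}.
    Root 31: left subtree has 4 nodes {9, 10, 22, 17}, right has 1 {27}.
      Root 10: left subtree has 1 node {9}, right has 2 {22, 17}.
        Root 22: left subtree has 0 nodes { }, right has 1 {17}.
  Root 6: left subtree has 4 nodes {36, 29, 39, 5}, right has 0 { }.
    Root 39: left subtree has 2 nodes {36, 29}, right has 1 {5}.
      Root 36: left subtree has 0 nodes { }, right has 1 {29}.

24 19 31 10 9 22 17 27 33 6 39 36 29 5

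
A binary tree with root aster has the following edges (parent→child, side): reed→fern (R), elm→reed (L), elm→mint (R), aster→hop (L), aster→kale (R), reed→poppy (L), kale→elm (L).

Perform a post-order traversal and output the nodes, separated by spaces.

Post-order visits the left subtree, then the right subtree, then the node.
At aster: go left to hop.
  hop is a leaf — visit hop.
At aster: go right to kale.
  At kale: go left to elm.
    At elm: go left to reed.
      At reed: go left to poppy.
        poppy is a leaf — visit poppy.
      At reed: go right to fern.
        fern is a leaf — visit fern.
      Visit reed.
    At elm: go right to mint.
      mint is a leaf — visit mint.
    Visit elm.
  At kale: no right child.
  Visit kale.
Visit aster.

hop poppy fern reed mint elm kale aster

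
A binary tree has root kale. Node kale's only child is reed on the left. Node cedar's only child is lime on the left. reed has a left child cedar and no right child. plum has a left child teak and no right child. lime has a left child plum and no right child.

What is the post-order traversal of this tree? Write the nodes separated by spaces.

teak plum lime cedar reed kale

Post-order visits the left subtree, then the right subtree, then the node.
At kale: go left to reed.
  At reed: go left to cedar.
    At cedar: go left to lime.
      At lime: go left to plum.
        At plum: go left to teak.
          teak is a leaf — visit teak.
        At plum: no right child.
        Visit plum.
      At lime: no right child.
      Visit lime.
    At cedar: no right child.
    Visit cedar.
  At reed: no right child.
  Visit reed.
At kale: no right child.
Visit kale.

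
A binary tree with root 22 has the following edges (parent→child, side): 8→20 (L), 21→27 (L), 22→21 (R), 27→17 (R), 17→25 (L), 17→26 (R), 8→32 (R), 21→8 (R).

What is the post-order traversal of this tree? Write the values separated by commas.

25, 26, 17, 27, 20, 32, 8, 21, 22

Post-order visits the left subtree, then the right subtree, then the node.
At 22: no left child.
At 22: go right to 21.
  At 21: go left to 27.
    At 27: no left child.
    At 27: go right to 17.
      At 17: go left to 25.
        25 is a leaf — visit 25.
      At 17: go right to 26.
        26 is a leaf — visit 26.
      Visit 17.
    Visit 27.
  At 21: go right to 8.
    At 8: go left to 20.
      20 is a leaf — visit 20.
    At 8: go right to 32.
      32 is a leaf — visit 32.
    Visit 8.
  Visit 21.
Visit 22.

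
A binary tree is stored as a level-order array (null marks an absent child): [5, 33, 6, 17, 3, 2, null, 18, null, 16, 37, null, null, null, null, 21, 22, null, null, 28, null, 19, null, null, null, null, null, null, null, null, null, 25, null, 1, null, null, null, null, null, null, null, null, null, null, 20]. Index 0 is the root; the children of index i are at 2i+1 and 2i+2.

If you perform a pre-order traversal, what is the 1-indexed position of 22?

7

Pre-order visits the node, then its left subtree, then its right subtree.
Visit 5.
At 5: go left to 33.
  Visit 33.
  At 33: go left to 17.
    Visit 17.
    At 17: go left to 18.
      Visit 18.
      At 18: go left to 21.
        Visit 21.
        At 21: go left to 25.
          25 is a leaf — visit 25.
        At 21: no right child.
      At 18: go right to 22.
        Visit 22.
        At 22: go left to 1.
          1 is a leaf — visit 1.
        At 22: no right child.
    At 17: no right child.
  At 33: go right to 3.
    Visit 3.
    At 3: go left to 16.
      Visit 16.
      At 16: go left to 28.
        28 is a leaf — visit 28.
      At 16: no right child.
    At 3: go right to 37.
      Visit 37.
      At 37: go left to 19.
        Visit 19.
        At 19: no left child.
        At 19: go right to 20.
          20 is a leaf — visit 20.
      At 37: no right child.
At 5: go right to 6.
  Visit 6.
  At 6: go left to 2.
    2 is a leaf — visit 2.
  At 6: no right child.
Full pre-order sequence: 5, 33, 17, 18, 21, 25, 22, 1, 3, 16, 28, 37, 19, 20, 6, 2.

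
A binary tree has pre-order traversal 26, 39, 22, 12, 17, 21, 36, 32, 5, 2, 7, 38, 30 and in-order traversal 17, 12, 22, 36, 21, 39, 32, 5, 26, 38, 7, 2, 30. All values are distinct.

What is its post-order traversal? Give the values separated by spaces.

The first element of pre-order is the root; it splits in-order into left and right subtrees.
Root 26: left subtree has 8 nodes {17, 12, 22, 36, 21, 39, 32, 5}, right has 4 {38, 7, 2, 30}.
  Root 39: left subtree has 5 nodes {17, 12, 22, 36, 21}, right has 2 {32, 5}.
    Root 22: left subtree has 2 nodes {17, 12}, right has 2 {36, 21}.
      Root 12: left subtree has 1 node {17}, right has 0 { }.
      Root 21: left subtree has 1 node {36}, right has 0 { }.
    Root 32: left subtree has 0 nodes { }, right has 1 {5}.
  Root 2: left subtree has 2 nodes {38, 7}, right has 1 {30}.
    Root 7: left subtree has 1 node {38}, right has 0 { }.

17 12 36 21 22 5 32 39 38 7 30 2 26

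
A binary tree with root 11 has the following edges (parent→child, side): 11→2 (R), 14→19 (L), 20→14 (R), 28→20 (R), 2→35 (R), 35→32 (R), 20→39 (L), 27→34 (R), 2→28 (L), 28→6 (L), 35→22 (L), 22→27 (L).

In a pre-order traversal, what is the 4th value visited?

6

Pre-order visits the node, then its left subtree, then its right subtree.
Visit 11.
At 11: no left child.
At 11: go right to 2.
  Visit 2.
  At 2: go left to 28.
    Visit 28.
    At 28: go left to 6.
      6 is a leaf — visit 6.
    At 28: go right to 20.
      Visit 20.
      At 20: go left to 39.
        39 is a leaf — visit 39.
      At 20: go right to 14.
        Visit 14.
        At 14: go left to 19.
          19 is a leaf — visit 19.
        At 14: no right child.
  At 2: go right to 35.
    Visit 35.
    At 35: go left to 22.
      Visit 22.
      At 22: go left to 27.
        Visit 27.
        At 27: no left child.
        At 27: go right to 34.
          34 is a leaf — visit 34.
      At 22: no right child.
    At 35: go right to 32.
      32 is a leaf — visit 32.
Full pre-order sequence: 11, 2, 28, 6, 20, 39, 14, 19, 35, 22, 27, 34, 32.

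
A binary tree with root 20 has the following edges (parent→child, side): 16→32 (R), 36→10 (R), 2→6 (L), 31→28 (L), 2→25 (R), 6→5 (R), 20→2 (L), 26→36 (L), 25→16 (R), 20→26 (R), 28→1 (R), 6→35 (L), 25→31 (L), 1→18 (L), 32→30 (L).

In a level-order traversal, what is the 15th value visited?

30

Level-order visits nodes level by level from the root, left to right within each level.
Level 0: 20
Level 1: 2, 26
Level 2: 6, 25, 36
Level 3: 35, 5, 31, 16, 10
Level 4: 28, 32
Level 5: 1, 30
Level 6: 18
Full level-order sequence: 20, 2, 26, 6, 25, 36, 35, 5, 31, 16, 10, 28, 32, 1, 30, 18.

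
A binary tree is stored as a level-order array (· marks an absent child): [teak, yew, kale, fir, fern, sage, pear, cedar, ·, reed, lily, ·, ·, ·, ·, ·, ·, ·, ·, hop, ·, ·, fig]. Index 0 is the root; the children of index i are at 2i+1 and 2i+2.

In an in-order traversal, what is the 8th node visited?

fig

In-order visits the left subtree, then the node, then the right subtree.
At teak: go left to yew.
  At yew: go left to fir.
    At fir: go left to cedar.
      cedar is a leaf — visit cedar.
    Visit fir.
    At fir: no right child.
  Visit yew.
  At yew: go right to fern.
    At fern: go left to reed.
      At reed: go left to hop.
        hop is a leaf — visit hop.
      Visit reed.
      At reed: no right child.
    Visit fern.
    At fern: go right to lily.
      At lily: no left child.
      Visit lily.
      At lily: go right to fig.
        fig is a leaf — visit fig.
Visit teak.
At teak: go right to kale.
  At kale: go left to sage.
    sage is a leaf — visit sage.
  Visit kale.
  At kale: go right to pear.
    pear is a leaf — visit pear.
Full in-order sequence: cedar, fir, yew, hop, reed, fern, lily, fig, teak, sage, kale, pear.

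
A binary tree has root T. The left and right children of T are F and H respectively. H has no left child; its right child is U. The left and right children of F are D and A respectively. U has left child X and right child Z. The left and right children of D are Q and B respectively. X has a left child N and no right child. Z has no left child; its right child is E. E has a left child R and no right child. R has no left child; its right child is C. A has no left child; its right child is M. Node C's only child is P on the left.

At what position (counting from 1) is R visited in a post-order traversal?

Post-order visits the left subtree, then the right subtree, then the node.
At T: go left to F.
  At F: go left to D.
    At D: go left to Q.
      Q is a leaf — visit Q.
    At D: go right to B.
      B is a leaf — visit B.
    Visit D.
  At F: go right to A.
    At A: no left child.
    At A: go right to M.
      M is a leaf — visit M.
    Visit A.
  Visit F.
At T: go right to H.
  At H: no left child.
  At H: go right to U.
    At U: go left to X.
      At X: go left to N.
        N is a leaf — visit N.
      At X: no right child.
      Visit X.
    At U: go right to Z.
      At Z: no left child.
      At Z: go right to E.
        At E: go left to R.
          At R: no left child.
          At R: go right to C.
            At C: go left to P.
              P is a leaf — visit P.
            At C: no right child.
            Visit C.
          Visit R.
        At E: no right child.
        Visit E.
      Visit Z.
    Visit U.
  Visit H.
Visit T.
Full post-order sequence: Q, B, D, M, A, F, N, X, P, C, R, E, Z, U, H, T.

11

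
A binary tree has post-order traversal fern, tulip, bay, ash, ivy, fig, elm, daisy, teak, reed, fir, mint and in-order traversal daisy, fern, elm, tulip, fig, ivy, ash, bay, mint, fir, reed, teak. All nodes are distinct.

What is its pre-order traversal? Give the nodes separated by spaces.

The last element of post-order is the root; it splits in-order into left and right subtrees.
Root mint: left subtree has 8 nodes {daisy, fern, elm, tulip, fig, ivy, ash, bay}, right has 3 {fir, reed, teak}.
  Root daisy: left subtree has 0 nodes { }, right has 7 {fern, elm, tulip, fig, ivy, ash, bay}.
    Root elm: left subtree has 1 node {fern}, right has 5 {tulip, fig, ivy, ash, bay}.
      Root fig: left subtree has 1 node {tulip}, right has 3 {ivy, ash, bay}.
        Root ivy: left subtree has 0 nodes { }, right has 2 {ash, bay}.
          Root ash: left subtree has 0 nodes { }, right has 1 {bay}.
  Root fir: left subtree has 0 nodes { }, right has 2 {reed, teak}.
    Root reed: left subtree has 0 nodes { }, right has 1 {teak}.

mint daisy elm fern fig tulip ivy ash bay fir reed teak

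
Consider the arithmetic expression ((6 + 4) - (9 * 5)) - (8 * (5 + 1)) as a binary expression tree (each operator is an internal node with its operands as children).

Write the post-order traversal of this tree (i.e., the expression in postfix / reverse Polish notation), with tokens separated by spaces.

6 4 + 9 5 * - 8 5 1 + * -

Post-order on an expression tree gives postfix notation: for each operator, emit left operand, right operand, then the operator.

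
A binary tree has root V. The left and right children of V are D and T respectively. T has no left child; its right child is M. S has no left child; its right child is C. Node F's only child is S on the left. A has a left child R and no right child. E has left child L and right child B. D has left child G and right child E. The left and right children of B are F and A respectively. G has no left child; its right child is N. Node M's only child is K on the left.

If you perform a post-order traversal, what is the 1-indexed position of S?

5

Post-order visits the left subtree, then the right subtree, then the node.
At V: go left to D.
  At D: go left to G.
    At G: no left child.
    At G: go right to N.
      N is a leaf — visit N.
    Visit G.
  At D: go right to E.
    At E: go left to L.
      L is a leaf — visit L.
    At E: go right to B.
      At B: go left to F.
        At F: go left to S.
          At S: no left child.
          At S: go right to C.
            C is a leaf — visit C.
          Visit S.
        At F: no right child.
        Visit F.
      At B: go right to A.
        At A: go left to R.
          R is a leaf — visit R.
        At A: no right child.
        Visit A.
      Visit B.
    Visit E.
  Visit D.
At V: go right to T.
  At T: no left child.
  At T: go right to M.
    At M: go left to K.
      K is a leaf — visit K.
    At M: no right child.
    Visit M.
  Visit T.
Visit V.
Full post-order sequence: N, G, L, C, S, F, R, A, B, E, D, K, M, T, V.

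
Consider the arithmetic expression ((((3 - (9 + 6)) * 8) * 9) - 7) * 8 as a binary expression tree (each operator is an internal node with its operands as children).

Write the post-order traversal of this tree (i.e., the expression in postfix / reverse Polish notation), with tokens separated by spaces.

3 9 6 + - 8 * 9 * 7 - 8 *

Post-order on an expression tree gives postfix notation: for each operator, emit left operand, right operand, then the operator.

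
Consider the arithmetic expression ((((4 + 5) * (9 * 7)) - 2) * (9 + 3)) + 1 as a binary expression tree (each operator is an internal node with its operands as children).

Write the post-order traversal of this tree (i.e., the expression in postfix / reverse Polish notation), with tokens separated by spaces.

4 5 + 9 7 * * 2 - 9 3 + * 1 +

Post-order on an expression tree gives postfix notation: for each operator, emit left operand, right operand, then the operator.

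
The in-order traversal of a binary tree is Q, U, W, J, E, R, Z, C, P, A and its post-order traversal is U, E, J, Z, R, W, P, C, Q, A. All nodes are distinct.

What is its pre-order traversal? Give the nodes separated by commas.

The last element of post-order is the root; it splits in-order into left and right subtrees.
Root A: left subtree has 9 nodes {Q, U, W, J, E, R, Z, C, P}, right has 0 { }.
  Root Q: left subtree has 0 nodes { }, right has 8 {U, W, J, E, R, Z, C, P}.
    Root C: left subtree has 6 nodes {U, W, J, E, R, Z}, right has 1 {P}.
      Root W: left subtree has 1 node {U}, right has 4 {J, E, R, Z}.
        Root R: left subtree has 2 nodes {J, E}, right has 1 {Z}.
          Root J: left subtree has 0 nodes { }, right has 1 {E}.

A, Q, C, W, U, R, J, E, Z, P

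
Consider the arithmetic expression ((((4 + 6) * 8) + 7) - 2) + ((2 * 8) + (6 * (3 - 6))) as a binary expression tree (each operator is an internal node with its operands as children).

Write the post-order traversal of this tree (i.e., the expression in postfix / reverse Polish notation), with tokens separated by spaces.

4 6 + 8 * 7 + 2 - 2 8 * 6 3 6 - * + +

Post-order on an expression tree gives postfix notation: for each operator, emit left operand, right operand, then the operator.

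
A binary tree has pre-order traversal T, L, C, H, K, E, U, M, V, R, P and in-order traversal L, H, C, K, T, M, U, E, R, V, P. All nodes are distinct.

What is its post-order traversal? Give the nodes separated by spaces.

H K C L M U R P V E T

The first element of pre-order is the root; it splits in-order into left and right subtrees.
Root T: left subtree has 4 nodes {L, H, C, K}, right has 6 {M, U, E, R, V, P}.
  Root L: left subtree has 0 nodes { }, right has 3 {H, C, K}.
    Root C: left subtree has 1 node {H}, right has 1 {K}.
  Root E: left subtree has 2 nodes {M, U}, right has 3 {R, V, P}.
    Root U: left subtree has 1 node {M}, right has 0 { }.
    Root V: left subtree has 1 node {R}, right has 1 {P}.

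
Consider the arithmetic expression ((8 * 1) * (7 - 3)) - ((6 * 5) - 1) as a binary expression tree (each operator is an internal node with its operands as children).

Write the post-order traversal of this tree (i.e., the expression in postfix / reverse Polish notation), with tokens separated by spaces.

8 1 * 7 3 - * 6 5 * 1 - -

Post-order on an expression tree gives postfix notation: for each operator, emit left operand, right operand, then the operator.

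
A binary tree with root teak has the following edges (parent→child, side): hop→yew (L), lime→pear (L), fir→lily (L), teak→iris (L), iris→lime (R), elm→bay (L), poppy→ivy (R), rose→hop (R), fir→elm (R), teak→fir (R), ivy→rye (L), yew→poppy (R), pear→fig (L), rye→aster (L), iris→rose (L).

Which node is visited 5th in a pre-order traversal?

yew

Pre-order visits the node, then its left subtree, then its right subtree.
Visit teak.
At teak: go left to iris.
  Visit iris.
  At iris: go left to rose.
    Visit rose.
    At rose: no left child.
    At rose: go right to hop.
      Visit hop.
      At hop: go left to yew.
        Visit yew.
        At yew: no left child.
        At yew: go right to poppy.
          Visit poppy.
          At poppy: no left child.
          At poppy: go right to ivy.
            Visit ivy.
            At ivy: go left to rye.
              Visit rye.
              At rye: go left to aster.
                aster is a leaf — visit aster.
              At rye: no right child.
            At ivy: no right child.
      At hop: no right child.
  At iris: go right to lime.
    Visit lime.
    At lime: go left to pear.
      Visit pear.
      At pear: go left to fig.
        fig is a leaf — visit fig.
      At pear: no right child.
    At lime: no right child.
At teak: go right to fir.
  Visit fir.
  At fir: go left to lily.
    lily is a leaf — visit lily.
  At fir: go right to elm.
    Visit elm.
    At elm: go left to bay.
      bay is a leaf — visit bay.
    At elm: no right child.
Full pre-order sequence: teak, iris, rose, hop, yew, poppy, ivy, rye, aster, lime, pear, fig, fir, lily, elm, bay.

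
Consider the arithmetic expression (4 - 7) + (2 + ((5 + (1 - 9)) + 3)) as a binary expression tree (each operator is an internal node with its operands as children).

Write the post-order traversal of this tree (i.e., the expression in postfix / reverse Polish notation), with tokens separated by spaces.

Post-order on an expression tree gives postfix notation: for each operator, emit left operand, right operand, then the operator.

4 7 - 2 5 1 9 - + 3 + + +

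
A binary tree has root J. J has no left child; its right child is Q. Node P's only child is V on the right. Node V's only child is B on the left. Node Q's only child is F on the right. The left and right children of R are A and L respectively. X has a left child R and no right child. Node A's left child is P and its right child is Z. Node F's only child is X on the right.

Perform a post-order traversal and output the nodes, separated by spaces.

B V P Z A L R X F Q J

Post-order visits the left subtree, then the right subtree, then the node.
At J: no left child.
At J: go right to Q.
  At Q: no left child.
  At Q: go right to F.
    At F: no left child.
    At F: go right to X.
      At X: go left to R.
        At R: go left to A.
          At A: go left to P.
            At P: no left child.
            At P: go right to V.
              At V: go left to B.
                B is a leaf — visit B.
              At V: no right child.
              Visit V.
            Visit P.
          At A: go right to Z.
            Z is a leaf — visit Z.
          Visit A.
        At R: go right to L.
          L is a leaf — visit L.
        Visit R.
      At X: no right child.
      Visit X.
    Visit F.
  Visit Q.
Visit J.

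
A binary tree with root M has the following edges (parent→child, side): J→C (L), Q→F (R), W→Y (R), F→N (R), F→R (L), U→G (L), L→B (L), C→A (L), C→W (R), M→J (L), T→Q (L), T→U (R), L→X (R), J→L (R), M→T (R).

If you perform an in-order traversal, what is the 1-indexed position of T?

In-order visits the left subtree, then the node, then the right subtree.
At M: go left to J.
  At J: go left to C.
    At C: go left to A.
      A is a leaf — visit A.
    Visit C.
    At C: go right to W.
      At W: no left child.
      Visit W.
      At W: go right to Y.
        Y is a leaf — visit Y.
  Visit J.
  At J: go right to L.
    At L: go left to B.
      B is a leaf — visit B.
    Visit L.
    At L: go right to X.
      X is a leaf — visit X.
Visit M.
At M: go right to T.
  At T: go left to Q.
    At Q: no left child.
    Visit Q.
    At Q: go right to F.
      At F: go left to R.
        R is a leaf — visit R.
      Visit F.
      At F: go right to N.
        N is a leaf — visit N.
  Visit T.
  At T: go right to U.
    At U: go left to G.
      G is a leaf — visit G.
    Visit U.
    At U: no right child.
Full in-order sequence: A, C, W, Y, J, B, L, X, M, Q, R, F, N, T, G, U.

14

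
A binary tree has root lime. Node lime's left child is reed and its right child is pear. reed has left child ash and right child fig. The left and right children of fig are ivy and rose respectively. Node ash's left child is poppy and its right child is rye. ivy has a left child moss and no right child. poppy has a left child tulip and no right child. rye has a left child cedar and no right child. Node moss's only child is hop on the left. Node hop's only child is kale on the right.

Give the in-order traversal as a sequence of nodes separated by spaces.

In-order visits the left subtree, then the node, then the right subtree.
At lime: go left to reed.
  At reed: go left to ash.
    At ash: go left to poppy.
      At poppy: go left to tulip.
        tulip is a leaf — visit tulip.
      Visit poppy.
      At poppy: no right child.
    Visit ash.
    At ash: go right to rye.
      At rye: go left to cedar.
        cedar is a leaf — visit cedar.
      Visit rye.
      At rye: no right child.
  Visit reed.
  At reed: go right to fig.
    At fig: go left to ivy.
      At ivy: go left to moss.
        At moss: go left to hop.
          At hop: no left child.
          Visit hop.
          At hop: go right to kale.
            kale is a leaf — visit kale.
        Visit moss.
        At moss: no right child.
      Visit ivy.
      At ivy: no right child.
    Visit fig.
    At fig: go right to rose.
      rose is a leaf — visit rose.
Visit lime.
At lime: go right to pear.
  pear is a leaf — visit pear.

tulip poppy ash cedar rye reed hop kale moss ivy fig rose lime pear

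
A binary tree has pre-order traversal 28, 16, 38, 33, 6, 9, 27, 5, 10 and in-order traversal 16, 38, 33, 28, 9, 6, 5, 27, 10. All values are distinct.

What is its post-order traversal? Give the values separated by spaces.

The first element of pre-order is the root; it splits in-order into left and right subtrees.
Root 28: left subtree has 3 nodes {16, 38, 33}, right has 5 {9, 6, 5, 27, 10}.
  Root 16: left subtree has 0 nodes { }, right has 2 {38, 33}.
    Root 38: left subtree has 0 nodes { }, right has 1 {33}.
  Root 6: left subtree has 1 node {9}, right has 3 {5, 27, 10}.
    Root 27: left subtree has 1 node {5}, right has 1 {10}.

33 38 16 9 5 10 27 6 28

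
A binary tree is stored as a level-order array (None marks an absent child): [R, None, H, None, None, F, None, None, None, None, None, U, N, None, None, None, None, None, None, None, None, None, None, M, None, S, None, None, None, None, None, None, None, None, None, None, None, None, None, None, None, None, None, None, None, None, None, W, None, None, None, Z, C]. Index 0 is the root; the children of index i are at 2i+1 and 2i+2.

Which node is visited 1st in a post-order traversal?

W

Post-order visits the left subtree, then the right subtree, then the node.
At R: no left child.
At R: go right to H.
  At H: go left to F.
    At F: go left to U.
      At U: go left to M.
        At M: go left to W.
          W is a leaf — visit W.
        At M: no right child.
        Visit M.
      At U: no right child.
      Visit U.
    At F: go right to N.
      At N: go left to S.
        At S: go left to Z.
          Z is a leaf — visit Z.
        At S: go right to C.
          C is a leaf — visit C.
        Visit S.
      At N: no right child.
      Visit N.
    Visit F.
  At H: no right child.
  Visit H.
Visit R.
Full post-order sequence: W, M, U, Z, C, S, N, F, H, R.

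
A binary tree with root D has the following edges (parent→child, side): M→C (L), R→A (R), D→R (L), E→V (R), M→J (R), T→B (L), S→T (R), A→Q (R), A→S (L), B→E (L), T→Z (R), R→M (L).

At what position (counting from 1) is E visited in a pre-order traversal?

Pre-order visits the node, then its left subtree, then its right subtree.
Visit D.
At D: go left to R.
  Visit R.
  At R: go left to M.
    Visit M.
    At M: go left to C.
      C is a leaf — visit C.
    At M: go right to J.
      J is a leaf — visit J.
  At R: go right to A.
    Visit A.
    At A: go left to S.
      Visit S.
      At S: no left child.
      At S: go right to T.
        Visit T.
        At T: go left to B.
          Visit B.
          At B: go left to E.
            Visit E.
            At E: no left child.
            At E: go right to V.
              V is a leaf — visit V.
          At B: no right child.
        At T: go right to Z.
          Z is a leaf — visit Z.
    At A: go right to Q.
      Q is a leaf — visit Q.
At D: no right child.
Full pre-order sequence: D, R, M, C, J, A, S, T, B, E, V, Z, Q.

10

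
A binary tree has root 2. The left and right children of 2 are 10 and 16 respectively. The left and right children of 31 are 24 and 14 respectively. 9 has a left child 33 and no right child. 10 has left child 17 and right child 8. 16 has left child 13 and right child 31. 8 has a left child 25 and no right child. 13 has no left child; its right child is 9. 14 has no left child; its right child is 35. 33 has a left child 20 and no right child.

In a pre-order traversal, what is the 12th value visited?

24

Pre-order visits the node, then its left subtree, then its right subtree.
Visit 2.
At 2: go left to 10.
  Visit 10.
  At 10: go left to 17.
    17 is a leaf — visit 17.
  At 10: go right to 8.
    Visit 8.
    At 8: go left to 25.
      25 is a leaf — visit 25.
    At 8: no right child.
At 2: go right to 16.
  Visit 16.
  At 16: go left to 13.
    Visit 13.
    At 13: no left child.
    At 13: go right to 9.
      Visit 9.
      At 9: go left to 33.
        Visit 33.
        At 33: go left to 20.
          20 is a leaf — visit 20.
        At 33: no right child.
      At 9: no right child.
  At 16: go right to 31.
    Visit 31.
    At 31: go left to 24.
      24 is a leaf — visit 24.
    At 31: go right to 14.
      Visit 14.
      At 14: no left child.
      At 14: go right to 35.
        35 is a leaf — visit 35.
Full pre-order sequence: 2, 10, 17, 8, 25, 16, 13, 9, 33, 20, 31, 24, 14, 35.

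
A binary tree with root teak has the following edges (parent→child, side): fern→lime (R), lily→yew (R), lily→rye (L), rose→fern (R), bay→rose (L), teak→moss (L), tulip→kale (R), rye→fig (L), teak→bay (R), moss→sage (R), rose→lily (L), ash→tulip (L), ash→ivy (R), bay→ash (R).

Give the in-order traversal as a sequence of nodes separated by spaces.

In-order visits the left subtree, then the node, then the right subtree.
At teak: go left to moss.
  At moss: no left child.
  Visit moss.
  At moss: go right to sage.
    sage is a leaf — visit sage.
Visit teak.
At teak: go right to bay.
  At bay: go left to rose.
    At rose: go left to lily.
      At lily: go left to rye.
        At rye: go left to fig.
          fig is a leaf — visit fig.
        Visit rye.
        At rye: no right child.
      Visit lily.
      At lily: go right to yew.
        yew is a leaf — visit yew.
    Visit rose.
    At rose: go right to fern.
      At fern: no left child.
      Visit fern.
      At fern: go right to lime.
        lime is a leaf — visit lime.
  Visit bay.
  At bay: go right to ash.
    At ash: go left to tulip.
      At tulip: no left child.
      Visit tulip.
      At tulip: go right to kale.
        kale is a leaf — visit kale.
    Visit ash.
    At ash: go right to ivy.
      ivy is a leaf — visit ivy.

moss sage teak fig rye lily yew rose fern lime bay tulip kale ash ivy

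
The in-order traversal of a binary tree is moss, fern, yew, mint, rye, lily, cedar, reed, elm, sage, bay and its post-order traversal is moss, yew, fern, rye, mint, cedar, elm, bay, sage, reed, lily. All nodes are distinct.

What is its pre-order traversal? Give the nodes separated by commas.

The last element of post-order is the root; it splits in-order into left and right subtrees.
Root lily: left subtree has 5 nodes {moss, fern, yew, mint, rye}, right has 5 {cedar, reed, elm, sage, bay}.
  Root mint: left subtree has 3 nodes {moss, fern, yew}, right has 1 {rye}.
    Root fern: left subtree has 1 node {moss}, right has 1 {yew}.
  Root reed: left subtree has 1 node {cedar}, right has 3 {elm, sage, bay}.
    Root sage: left subtree has 1 node {elm}, right has 1 {bay}.

lily, mint, fern, moss, yew, rye, reed, cedar, sage, elm, bay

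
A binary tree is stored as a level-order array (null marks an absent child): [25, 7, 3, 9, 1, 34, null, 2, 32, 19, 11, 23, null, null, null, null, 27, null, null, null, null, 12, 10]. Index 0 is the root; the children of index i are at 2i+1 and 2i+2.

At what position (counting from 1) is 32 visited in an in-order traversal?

4

In-order visits the left subtree, then the node, then the right subtree.
At 25: go left to 7.
  At 7: go left to 9.
    At 9: go left to 2.
      At 2: no left child.
      Visit 2.
      At 2: go right to 27.
        27 is a leaf — visit 27.
    Visit 9.
    At 9: go right to 32.
      32 is a leaf — visit 32.
  Visit 7.
  At 7: go right to 1.
    At 1: go left to 19.
      19 is a leaf — visit 19.
    Visit 1.
    At 1: go right to 11.
      At 11: go left to 12.
        12 is a leaf — visit 12.
      Visit 11.
      At 11: go right to 10.
        10 is a leaf — visit 10.
Visit 25.
At 25: go right to 3.
  At 3: go left to 34.
    At 34: go left to 23.
      23 is a leaf — visit 23.
    Visit 34.
    At 34: no right child.
  Visit 3.
  At 3: no right child.
Full in-order sequence: 2, 27, 9, 32, 7, 19, 1, 12, 11, 10, 25, 23, 34, 3.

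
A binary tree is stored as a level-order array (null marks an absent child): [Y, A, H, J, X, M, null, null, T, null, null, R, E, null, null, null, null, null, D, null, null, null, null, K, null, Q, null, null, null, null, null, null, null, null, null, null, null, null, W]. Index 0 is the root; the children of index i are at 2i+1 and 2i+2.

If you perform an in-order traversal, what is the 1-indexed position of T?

2

In-order visits the left subtree, then the node, then the right subtree.
At Y: go left to A.
  At A: go left to J.
    At J: no left child.
    Visit J.
    At J: go right to T.
      At T: no left child.
      Visit T.
      At T: go right to D.
        At D: no left child.
        Visit D.
        At D: go right to W.
          W is a leaf — visit W.
  Visit A.
  At A: go right to X.
    X is a leaf — visit X.
Visit Y.
At Y: go right to H.
  At H: go left to M.
    At M: go left to R.
      At R: go left to K.
        K is a leaf — visit K.
      Visit R.
      At R: no right child.
    Visit M.
    At M: go right to E.
      At E: go left to Q.
        Q is a leaf — visit Q.
      Visit E.
      At E: no right child.
  Visit H.
  At H: no right child.
Full in-order sequence: J, T, D, W, A, X, Y, K, R, M, Q, E, H.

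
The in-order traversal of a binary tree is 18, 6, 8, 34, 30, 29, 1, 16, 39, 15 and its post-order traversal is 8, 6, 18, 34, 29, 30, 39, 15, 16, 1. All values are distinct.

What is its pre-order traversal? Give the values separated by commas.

1, 30, 34, 18, 6, 8, 29, 16, 15, 39

The last element of post-order is the root; it splits in-order into left and right subtrees.
Root 1: left subtree has 6 nodes {18, 6, 8, 34, 30, 29}, right has 3 {16, 39, 15}.
  Root 30: left subtree has 4 nodes {18, 6, 8, 34}, right has 1 {29}.
    Root 34: left subtree has 3 nodes {18, 6, 8}, right has 0 { }.
      Root 18: left subtree has 0 nodes { }, right has 2 {6, 8}.
        Root 6: left subtree has 0 nodes { }, right has 1 {8}.
  Root 16: left subtree has 0 nodes { }, right has 2 {39, 15}.
    Root 15: left subtree has 1 node {39}, right has 0 { }.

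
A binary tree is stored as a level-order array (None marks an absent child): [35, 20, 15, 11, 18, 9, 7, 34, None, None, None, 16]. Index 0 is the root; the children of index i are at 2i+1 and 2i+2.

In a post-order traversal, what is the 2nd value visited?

11

Post-order visits the left subtree, then the right subtree, then the node.
At 35: go left to 20.
  At 20: go left to 11.
    At 11: go left to 34.
      34 is a leaf — visit 34.
    At 11: no right child.
    Visit 11.
  At 20: go right to 18.
    18 is a leaf — visit 18.
  Visit 20.
At 35: go right to 15.
  At 15: go left to 9.
    At 9: go left to 16.
      16 is a leaf — visit 16.
    At 9: no right child.
    Visit 9.
  At 15: go right to 7.
    7 is a leaf — visit 7.
  Visit 15.
Visit 35.
Full post-order sequence: 34, 11, 18, 20, 16, 9, 7, 15, 35.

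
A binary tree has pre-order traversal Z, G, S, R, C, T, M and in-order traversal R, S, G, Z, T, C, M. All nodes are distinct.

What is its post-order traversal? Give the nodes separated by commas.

The first element of pre-order is the root; it splits in-order into left and right subtrees.
Root Z: left subtree has 3 nodes {R, S, G}, right has 3 {T, C, M}.
  Root G: left subtree has 2 nodes {R, S}, right has 0 { }.
    Root S: left subtree has 1 node {R}, right has 0 { }.
  Root C: left subtree has 1 node {T}, right has 1 {M}.

R, S, G, T, M, C, Z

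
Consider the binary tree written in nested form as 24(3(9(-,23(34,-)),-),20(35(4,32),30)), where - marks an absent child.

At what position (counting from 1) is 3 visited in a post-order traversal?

Post-order visits the left subtree, then the right subtree, then the node.
At 24: go left to 3.
  At 3: go left to 9.
    At 9: no left child.
    At 9: go right to 23.
      At 23: go left to 34.
        34 is a leaf — visit 34.
      At 23: no right child.
      Visit 23.
    Visit 9.
  At 3: no right child.
  Visit 3.
At 24: go right to 20.
  At 20: go left to 35.
    At 35: go left to 4.
      4 is a leaf — visit 4.
    At 35: go right to 32.
      32 is a leaf — visit 32.
    Visit 35.
  At 20: go right to 30.
    30 is a leaf — visit 30.
  Visit 20.
Visit 24.
Full post-order sequence: 34, 23, 9, 3, 4, 32, 35, 30, 20, 24.

4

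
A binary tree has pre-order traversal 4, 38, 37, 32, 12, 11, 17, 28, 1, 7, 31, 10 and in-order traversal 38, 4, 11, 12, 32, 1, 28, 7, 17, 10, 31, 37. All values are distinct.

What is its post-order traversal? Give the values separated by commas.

The first element of pre-order is the root; it splits in-order into left and right subtrees.
Root 4: left subtree has 1 node {38}, right has 10 {11, 12, 32, 1, 28, 7, 17, 10, 31, 37}.
  Root 37: left subtree has 9 nodes {11, 12, 32, 1, 28, 7, 17, 10, 31}, right has 0 { }.
    Root 32: left subtree has 2 nodes {11, 12}, right has 6 {1, 28, 7, 17, 10, 31}.
      Root 12: left subtree has 1 node {11}, right has 0 { }.
      Root 17: left subtree has 3 nodes {1, 28, 7}, right has 2 {10, 31}.
        Root 28: left subtree has 1 node {1}, right has 1 {7}.
        Root 31: left subtree has 1 node {10}, right has 0 { }.

38, 11, 12, 1, 7, 28, 10, 31, 17, 32, 37, 4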